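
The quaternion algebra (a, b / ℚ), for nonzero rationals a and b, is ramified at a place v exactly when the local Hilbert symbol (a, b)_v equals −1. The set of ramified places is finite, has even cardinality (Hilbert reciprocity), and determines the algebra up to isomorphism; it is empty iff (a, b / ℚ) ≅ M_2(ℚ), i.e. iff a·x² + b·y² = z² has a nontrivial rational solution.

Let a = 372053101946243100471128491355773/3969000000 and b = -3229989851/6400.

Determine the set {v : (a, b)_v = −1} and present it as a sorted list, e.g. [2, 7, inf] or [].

(a, b) ≡ (1061197, -19499) mod (ℚ^×)²; places V = {2, 3, 5, 7, 11, 17, 23, 29, 31, 37, 43, ∞}.
(a,b)_29: α=1, u≡22; β=0, v≡27 (mod 29); (22|29)=+1, (27|29)=-1; sign (−1)^0·+1^0·-1^1 = -1.
(a,b)_37: α=7, u≡22; β=3, v≡16 (mod 37); (22|37)=-1, (16|37)=+1; sign (−1)^0·-1^3·+1^7 = -1.
(a,b)_31: α=4, u≡8; β=1, v≡3 (mod 31); (8|31)=+1, (3|31)=-1; sign (−1)^0·+1^1·-1^4 = +1.
(a,b)_43: α=1, u≡14; β=0, v≡31 (mod 43); (14|43)=+1, (31|43)=+1; sign (−1)^0·+1^0·+1^1 = +1.
(a,b)_23: α=1, u≡2; β=0, v≡14 (mod 23); (2|23)=+1, (14|23)=-1; sign (−1)^0·+1^0·-1^1 = -1.
(a,b)_11: α=6, u≡1; β=2, v≡1 (mod 11); (1|11)=+1, (1|11)=+1; sign (−1)^0·+1^2·+1^6 = +1.
(a,b)_7: α=-2, u≡2; β=0, v≡5 (mod 7); (2|7)=+1, (5|7)=-1; sign (−1)^0·+1^0·-1^-2 = +1.
(a,b)_∞: sgn(1061197)=+, sgn(-19499)=−, so +1.
(a,b)_17: α=4, u≡11; β=1, v≡16 (mod 17); (11|17)=-1, (16|17)=+1; sign (−1)^0·-1^1·+1^4 = -1.
(a,b)_5: α=-6, u≡3; β=-2, v≡4 (mod 5); (3|5)=-1, (4|5)=+1; sign (−1)^0·-1^-2·+1^-6 = +1.
(a,b)_3: α=-4, u≡1; β=0, v≡1 (mod 3); (1|3)=+1, (1|3)=+1; sign (−1)^0·+1^0·+1^-4 = +1.
(a,b)_2: α=-6, β=-8; u≡5, v≡5 (mod 8); ε(u)ε(v)=0·0, αω(v)=-6·1, βω(u)=-8·1; sum ≡ 0  ⇒  +1.
(1061197, -19499 / ℚ) ramifies at {17, 23, 29, 37}: a division algebra.

[17, 23, 29, 37]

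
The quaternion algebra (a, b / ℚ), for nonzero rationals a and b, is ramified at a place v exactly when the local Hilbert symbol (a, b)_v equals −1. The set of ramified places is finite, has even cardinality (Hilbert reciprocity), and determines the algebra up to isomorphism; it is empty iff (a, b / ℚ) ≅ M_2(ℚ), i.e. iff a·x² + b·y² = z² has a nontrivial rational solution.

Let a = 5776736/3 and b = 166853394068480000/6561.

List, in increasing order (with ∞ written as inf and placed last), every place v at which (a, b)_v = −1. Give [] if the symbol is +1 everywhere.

[3, 37]

Mod squares: a ≡ 1083138, b ≡ 2. Check v ∈ {∞, 2, 3, 5, 7, 17, 37, 41}.
v=3: a=3^-1·(≡2), b=3^-8·(≡2) mod 3; (2|3)=-1, (2|3)=-1; (−1)^{-1·-8·1}·(-1)^-8·(-1)^-1 = -1.
v=2: v_2(a)=5, v_2(b)=13; units ≡ 1, 1 (mod 8); ε·ε+αω+βω = 0·0+5·0+13·0 ≡ 0  ⇒  (a,b)_2 = +1.
v=5: a=5^0·(≡2), b=5^4·(≡3) mod 5; (2|5)=-1, (3|5)=-1; (−1)^{0·4·2}·(-1)^4·(-1)^0 = +1.
v=17: a=17^1·(≡4), b=17^2·(≡1) mod 17; (4|17)=+1, (1|17)=+1; (−1)^{1·2·8}·(+1)^2·(+1)^1 = +1.
v=37: a=37^1·(≡33), b=37^2·(≡23) mod 37; (33|37)=+1, (23|37)=-1; (−1)^{1·2·18}·(+1)^2·(-1)^1 = -1.
v=7: a=7^1·(≡6), b=7^2·(≡2) mod 7; (6|7)=-1, (2|7)=+1; (−1)^{1·2·3}·(-1)^2·(+1)^1 = +1.
v=∞: 1083138 > 0 and 2 > 0  ⇒  (a,b)_∞ = +1.
v=41: a=41^1·(≡34), b=41^2·(≡20) mod 41; (34|41)=-1, (20|41)=+1; (−1)^{1·2·20}·(-1)^2·(+1)^1 = +1.
(1083138, 2 / ℚ) ramifies at {3, 37}: a division algebra.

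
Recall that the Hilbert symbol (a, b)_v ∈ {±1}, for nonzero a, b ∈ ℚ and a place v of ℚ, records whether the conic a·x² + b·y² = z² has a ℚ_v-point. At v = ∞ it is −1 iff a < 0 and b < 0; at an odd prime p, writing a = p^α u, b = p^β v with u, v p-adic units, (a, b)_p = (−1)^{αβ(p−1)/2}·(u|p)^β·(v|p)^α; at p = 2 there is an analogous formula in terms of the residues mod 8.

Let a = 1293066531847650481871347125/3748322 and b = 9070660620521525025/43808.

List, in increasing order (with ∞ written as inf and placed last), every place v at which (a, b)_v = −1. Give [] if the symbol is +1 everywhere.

[2, 5, 13, 19]

(a, b) ≡ (965770, 2) mod (ℚ^×)²; places V = {2, 3, 5, 7, 11, 13, 17, 19, 23, 37, ∞}.
(a,b)_7: α=4, u≡4; β=2, v≡4 (mod 7); (4|7)=+1, (4|7)=+1; sign (−1)^0·+1^2·+1^4 = +1.
(a,b)_11: α=0, u≡4; β=2, v≡8 (mod 11); (4|11)=+1, (8|11)=-1; sign (−1)^0·+1^2·-1^0 = +1.
(a,b)_13: α=3, u≡6; β=2, v≡6 (mod 13); (6|13)=-1, (6|13)=-1; sign (−1)^0·-1^2·-1^3 = -1.
(a,b)_∞: sgn(965770)=+, sgn(2)=+, so +1.
(a,b)_19: α=3, u≡5; β=2, v≡8 (mod 19); (5|19)=+1, (8|19)=-1; sign (−1)^0·+1^2·-1^3 = -1.
(a,b)_5: α=3, u≡1; β=2, v≡2 (mod 5); (1|5)=+1, (2|5)=-1; sign (−1)^0·+1^2·-1^3 = -1.
(a,b)_37: α=-4, u≡34; β=-2, v≡32 (mod 37); (34|37)=+1, (32|37)=-1; sign (−1)^0·+1^-2·-1^-4 = +1.
(a,b)_3: α=14, u≡1; β=8, v≡2 (mod 3); (1|3)=+1, (2|3)=-1; sign (−1)^0·+1^8·-1^14 = +1.
(a,b)_2: α=-1, β=-5; u≡5, v≡1 (mod 8); ε(u)ε(v)=0·0, αω(v)=-1·0, βω(u)=-5·1; sum ≡ 1  ⇒  -1.
(a,b)_23: α=3, u≡15; β=2, v≡16 (mod 23); (15|23)=-1, (16|23)=+1; sign (−1)^0·-1^2·+1^3 = +1.
(a,b)_17: α=3, u≡8; β=2, v≡1 (mod 17); (8|17)=+1, (1|17)=+1; sign (−1)^0·+1^2·+1^3 = +1.
|Ram(965770, 2)| = 4, even; anisotropic at {2, 5, 13, 19}.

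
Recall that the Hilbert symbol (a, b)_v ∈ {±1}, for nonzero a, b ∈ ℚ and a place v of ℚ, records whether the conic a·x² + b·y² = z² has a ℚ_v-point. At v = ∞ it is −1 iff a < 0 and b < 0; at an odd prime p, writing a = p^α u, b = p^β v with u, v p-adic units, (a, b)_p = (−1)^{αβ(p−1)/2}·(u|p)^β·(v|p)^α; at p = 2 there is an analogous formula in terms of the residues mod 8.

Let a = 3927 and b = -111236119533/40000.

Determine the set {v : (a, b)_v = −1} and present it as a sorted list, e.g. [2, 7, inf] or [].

Mod squares: a ≡ 3927, b ≡ -74613. Check v ∈ {∞, 2, 3, 5, 7, 11, 17, 19, 37}.
v=5: a=5^0·(≡2), b=5^-4·(≡3) mod 5; (2|5)=-1, (3|5)=-1; (−1)^{0·-4·2}·(-1)^-4·(-1)^0 = +1.
v=3: a=3^1·(≡1), b=3^3·(≡2) mod 3; (1|3)=+1, (2|3)=-1; (−1)^{1·3·1}·(+1)^3·(-1)^1 = +1.
v=2: v_2(a)=0, v_2(b)=-6; units ≡ 7, 3 (mod 8); ε·ε+αω+βω = 1·1+0·1+-6·0 ≡ 1  ⇒  (a,b)_2 = -1.
v=37: a=37^0·(≡5), b=37^2·(≡36) mod 37; (5|37)=-1, (36|37)=+1; (−1)^{0·2·18}·(-1)^2·(+1)^0 = +1.
v=17: a=17^1·(≡10), b=17^1·(≡10) mod 17; (10|17)=-1, (10|17)=-1; (−1)^{1·1·8}·(-1)^1·(-1)^1 = +1.
v=∞: 3927 > 0 and -74613 < 0  ⇒  (a,b)_∞ = +1.
v=7: a=7^1·(≡1), b=7^1·(≡2) mod 7; (1|7)=+1, (2|7)=+1; (−1)^{1·1·3}·(+1)^1·(+1)^1 = -1.
v=11: a=11^1·(≡5), b=11^3·(≡1) mod 11; (5|11)=+1, (1|11)=+1; (−1)^{1·3·5}·(+1)^3·(+1)^1 = -1.
v=19: a=19^0·(≡13), b=19^1·(≡11) mod 19; (13|19)=-1, (11|19)=+1; (−1)^{0·1·9}·(-1)^1·(+1)^0 = -1.
|Ram(3927, -74613)| = 4, even; anisotropic at {2, 7, 11, 19}.

[2, 7, 11, 19]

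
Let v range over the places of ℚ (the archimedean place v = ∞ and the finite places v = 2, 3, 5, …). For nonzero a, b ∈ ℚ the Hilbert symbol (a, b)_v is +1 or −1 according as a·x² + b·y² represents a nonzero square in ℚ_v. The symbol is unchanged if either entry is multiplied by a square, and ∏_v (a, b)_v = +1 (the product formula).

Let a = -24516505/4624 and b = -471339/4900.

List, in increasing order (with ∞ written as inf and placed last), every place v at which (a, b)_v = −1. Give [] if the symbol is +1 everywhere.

[13, inf]

Mod squares: a ≡ -46345, b ≡ -11. Check v ∈ {∞, 2, 3, 5, 7, 11, 13, 17, 23, 31}.
v=13: a=13^1·(≡10), b=13^0·(≡11) mod 13; (10|13)=+1, (11|13)=-1; (−1)^{1·0·6}·(+1)^0·(-1)^1 = -1.
v=23: a=23^3·(≡9), b=23^2·(≡6) mod 23; (9|23)=+1, (6|23)=+1; (−1)^{3·2·11}·(+1)^2·(+1)^3 = +1.
v=31: a=31^1·(≡22), b=31^0·(≡8) mod 31; (22|31)=-1, (8|31)=+1; (−1)^{1·0·15}·(-1)^0·(+1)^1 = +1.
v=17: a=17^-2·(≡6), b=17^0·(≡5) mod 17; (6|17)=-1, (5|17)=-1; (−1)^{-2·0·8}·(-1)^0·(-1)^-2 = +1.
v=∞: -46345 < 0 and -11 < 0  ⇒  (a,b)_∞ = -1.
v=11: a=11^0·(≡5), b=11^1·(≡8) mod 11; (5|11)=+1, (8|11)=-1; (−1)^{0·1·5}·(+1)^1·(-1)^0 = +1.
v=2: v_2(a)=-4, v_2(b)=-2; units ≡ 7, 5 (mod 8); ε·ε+αω+βω = 1·0+-4·1+-2·0 ≡ 0  ⇒  (a,b)_2 = +1.
v=3: a=3^0·(≡2), b=3^4·(≡1) mod 3; (2|3)=-1, (1|3)=+1; (−1)^{0·4·1}·(-1)^4·(+1)^0 = +1.
v=7: a=7^0·(≡2), b=7^-2·(≡3) mod 7; (2|7)=+1, (3|7)=-1; (−1)^{0·-2·3}·(+1)^-2·(-1)^0 = +1.
v=5: a=5^1·(≡1), b=5^-2·(≡1) mod 5; (1|5)=+1, (1|5)=+1; (−1)^{1·-2·2}·(+1)^-2·(+1)^1 = +1.
Ram(-46345, -11) = {13, ∞}; no ℚ_13-point on the conic.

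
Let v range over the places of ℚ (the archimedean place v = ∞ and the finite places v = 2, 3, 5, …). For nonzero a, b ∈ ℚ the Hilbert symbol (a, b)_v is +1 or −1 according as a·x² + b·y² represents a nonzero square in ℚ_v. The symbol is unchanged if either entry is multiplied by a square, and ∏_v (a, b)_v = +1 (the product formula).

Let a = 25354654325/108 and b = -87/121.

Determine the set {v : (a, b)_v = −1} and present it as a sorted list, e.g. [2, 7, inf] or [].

[23, 31]

(a, b) ≡ (62093031, -87) mod (ℚ^×)²; places V = {2, 3, 5, 7, 11, 13, 23, 29, 31, ∞}.
(a,b)_7: α=3, u≡3; β=0, v≡2 (mod 7); (3|7)=-1, (2|7)=+1; sign (−1)^0·-1^0·+1^3 = +1.
(a,b)_∞: sgn(62093031)=+, sgn(-87)=−, so +1.
(a,b)_3: α=-3, u≡2; β=1, v≡1 (mod 3); (2|3)=-1, (1|3)=+1; sign (−1)^1·-1^1·+1^-3 = +1.
(a,b)_23: α=1, u≡9; β=0, v≡20 (mod 23); (9|23)=+1, (20|23)=-1; sign (−1)^0·+1^0·-1^1 = -1.
(a,b)_5: α=2, u≡1; β=0, v≡3 (mod 5); (1|5)=+1, (3|5)=-1; sign (−1)^0·+1^0·-1^2 = +1.
(a,b)_2: α=-2, β=0; u≡7, v≡1 (mod 8); ε(u)ε(v)=1·0, αω(v)=-2·0, βω(u)=0·0; sum ≡ 0  ⇒  +1.
(a,b)_11: α=1, u≡7; β=-2, v≡1 (mod 11); (7|11)=-1, (1|11)=+1; sign (−1)^0·-1^-2·+1^1 = +1.
(a,b)_29: α=1, u≡27; β=1, v≡11 (mod 29); (27|29)=-1, (11|29)=-1; sign (−1)^0·-1^1·-1^1 = +1.
(a,b)_13: α=1, u≡11; β=0, v≡1 (mod 13); (11|13)=-1, (1|13)=+1; sign (−1)^0·-1^0·+1^1 = +1.
(a,b)_31: α=1, u≡11; β=0, v≡29 (mod 31); (11|31)=-1, (29|31)=-1; sign (−1)^0·-1^0·-1^1 = -1.
(62093031, -87 / ℚ) ramifies at {23, 31}: a division algebra.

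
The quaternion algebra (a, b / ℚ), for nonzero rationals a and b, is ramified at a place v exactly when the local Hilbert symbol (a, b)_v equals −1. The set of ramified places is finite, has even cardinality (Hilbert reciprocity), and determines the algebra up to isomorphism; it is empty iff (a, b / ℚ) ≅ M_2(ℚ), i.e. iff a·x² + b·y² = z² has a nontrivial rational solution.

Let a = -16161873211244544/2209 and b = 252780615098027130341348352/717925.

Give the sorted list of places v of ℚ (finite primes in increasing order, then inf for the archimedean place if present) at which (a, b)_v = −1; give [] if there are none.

[3, 11, 23, 31]

(a, b) ≡ (-69, 40681641) mod (ℚ^×)²; places V = {2, 3, 5, 7, 11, 13, 19, 23, 29, 31, 47, ∞}.
(a,b)_7: α=2, u≡1; β=3, v≡1 (mod 7); (1|7)=+1, (1|7)=+1; sign (−1)^0·+1^3·+1^2 = +1.
(a,b)_23: α=1, u≡15; β=1, v≡7 (mod 23); (15|23)=-1, (7|23)=-1; sign (−1)^1·-1^1·-1^1 = -1.
(a,b)_11: α=0, u≡7; β=1, v≡8 (mod 11); (7|11)=-1, (8|11)=-1; sign (−1)^0·-1^1·-1^0 = -1.
(a,b)_∞: sgn(-69)=−, sgn(40681641)=+, so +1.
(a,b)_31: α=2, u≡21; β=3, v≡20 (mod 31); (21|31)=-1, (20|31)=+1; sign (−1)^0·-1^3·+1^2 = -1.
(a,b)_2: α=14, β=10; u≡3, v≡1 (mod 8); ε(u)ε(v)=1·0, αω(v)=14·0, βω(u)=10·1; sum ≡ 0  ⇒  +1.
(a,b)_3: α=1, u≡1; β=9, v≡1 (mod 3); (1|3)=+1, (1|3)=+1; sign (−1)^1·+1^9·+1^1 = -1.
(a,b)_19: α=2, u≡9; β=3, v≡8 (mod 19); (9|19)=+1, (8|19)=-1; sign (−1)^0·+1^3·-1^2 = +1.
(a,b)_5: α=0, u≡4; β=-2, v≡1 (mod 5); (4|5)=+1, (1|5)=+1; sign (−1)^0·+1^-2·+1^0 = +1.
(a,b)_47: α=-2, u≡42; β=-2, v≡31 (mod 47); (42|47)=+1, (31|47)=-1; sign (−1)^0·+1^-2·-1^-2 = +1.
(a,b)_29: α=2, u≡26; β=4, v≡22 (mod 29); (26|29)=-1, (22|29)=+1; sign (−1)^0·-1^4·+1^2 = +1.
(a,b)_13: α=0, u≡4; β=-1, v≡10 (mod 13); (4|13)=+1, (10|13)=+1; sign (−1)^0·+1^-1·+1^0 = +1.
|Ram(-69, 40681641)| = 4, even; anisotropic at {3, 11, 23, 31}.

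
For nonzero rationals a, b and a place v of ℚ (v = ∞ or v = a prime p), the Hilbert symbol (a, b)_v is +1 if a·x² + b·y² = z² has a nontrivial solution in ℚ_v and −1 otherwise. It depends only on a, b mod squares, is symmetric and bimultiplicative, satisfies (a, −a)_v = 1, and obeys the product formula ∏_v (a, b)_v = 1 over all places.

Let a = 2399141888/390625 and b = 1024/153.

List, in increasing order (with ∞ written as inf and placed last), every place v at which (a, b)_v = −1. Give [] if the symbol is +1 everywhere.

[11, 17]

Mod squares: a ≡ 143, b ≡ 17. Check v ∈ {∞, 2, 3, 5, 11, 13, 17}.
v=5: a=5^-8·(≡3), b=5^0·(≡3) mod 5; (3|5)=-1, (3|5)=-1; (−1)^{-8·0·2}·(-1)^0·(-1)^-8 = +1.
v=2: v_2(a)=24, v_2(b)=10; units ≡ 7, 1 (mod 8); ε·ε+αω+βω = 1·0+24·0+10·0 ≡ 0  ⇒  (a,b)_2 = +1.
v=17: a=17^0·(≡10), b=17^-1·(≡8) mod 17; (10|17)=-1, (8|17)=+1; (−1)^{0·-1·8}·(-1)^-1·(+1)^0 = -1.
v=13: a=13^1·(≡11), b=13^0·(≡1) mod 13; (11|13)=-1, (1|13)=+1; (−1)^{1·0·6}·(-1)^0·(+1)^1 = +1.
v=3: a=3^0·(≡2), b=3^-2·(≡2) mod 3; (2|3)=-1, (2|3)=-1; (−1)^{0·-2·1}·(-1)^-2·(-1)^0 = +1.
v=∞: 143 > 0 and 17 > 0  ⇒  (a,b)_∞ = +1.
v=11: a=11^1·(≡8), b=11^0·(≡10) mod 11; (8|11)=-1, (10|11)=-1; (−1)^{1·0·5}·(-1)^0·(-1)^1 = -1.
Ram(143, 17) = {11, 17}; no ℚ_11-point on the conic.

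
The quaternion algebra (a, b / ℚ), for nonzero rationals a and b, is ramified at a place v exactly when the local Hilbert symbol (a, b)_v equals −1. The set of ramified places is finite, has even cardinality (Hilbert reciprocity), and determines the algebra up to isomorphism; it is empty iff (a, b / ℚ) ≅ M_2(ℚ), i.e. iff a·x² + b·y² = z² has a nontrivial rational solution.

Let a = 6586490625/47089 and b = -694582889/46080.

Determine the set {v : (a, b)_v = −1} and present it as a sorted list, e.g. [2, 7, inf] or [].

(a, b) ≡ (36465, -5005) mod (ℚ^×)²; places V = {2, 3, 5, 7, 11, 13, 17, 31, ∞}.
(a,b)_7: α=-2, u≡4; β=5, v≡6 (mod 7); (4|7)=+1, (6|7)=-1; sign (−1)^0·+1^5·-1^-2 = +1.
(a,b)_31: α=-2, u≡25; β=0, v≡3 (mod 31); (25|31)=+1, (3|31)=-1; sign (−1)^0·+1^0·-1^-2 = +1.
(a,b)_5: α=5, u≡3; β=-1, v≡1 (mod 5); (3|5)=-1, (1|5)=+1; sign (−1)^0·-1^-1·+1^5 = -1.
(a,b)_∞: sgn(36465)=+, sgn(-5005)=−, so +1.
(a,b)_2: α=0, β=-10; u≡1, v≡3 (mod 8); ε(u)ε(v)=0·1, αω(v)=0·1, βω(u)=-10·0; sum ≡ 0  ⇒  +1.
(a,b)_3: α=1, u≡2; β=-2, v≡2 (mod 3); (2|3)=-1, (2|3)=-1; sign (−1)^0·-1^-2·-1^1 = -1.
(a,b)_17: α=3, u≡12; β=2, v≡11 (mod 17); (12|17)=-1, (11|17)=-1; sign (−1)^0·-1^2·-1^3 = -1.
(a,b)_11: α=1, u≡1; β=1, v≡6 (mod 11); (1|11)=+1, (6|11)=-1; sign (−1)^1·+1^1·-1^1 = +1.
(a,b)_13: α=1, u≡10; β=1, v≡5 (mod 13); (10|13)=+1, (5|13)=-1; sign (−1)^0·+1^1·-1^1 = -1.
|Ram(36465, -5005)| = 4, even; anisotropic at {3, 5, 13, 17}.

[3, 5, 13, 17]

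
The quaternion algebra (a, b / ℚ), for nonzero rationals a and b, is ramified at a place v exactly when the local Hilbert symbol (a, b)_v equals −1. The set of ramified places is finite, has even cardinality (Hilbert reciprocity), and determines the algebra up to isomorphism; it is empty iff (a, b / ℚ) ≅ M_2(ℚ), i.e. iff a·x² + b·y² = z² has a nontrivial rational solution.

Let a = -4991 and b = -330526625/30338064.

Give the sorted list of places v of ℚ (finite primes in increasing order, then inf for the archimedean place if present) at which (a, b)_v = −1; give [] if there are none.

[7, inf]

Mod squares: a ≡ -4991, b ≡ -65. Check v ∈ {∞, 2, 3, 5, 7, 11, 13, 17, 23, 31, 41}.
v=31: a=31^1·(≡25), b=31^0·(≡8) mod 31; (25|31)=+1, (8|31)=+1; (−1)^{1·0·15}·(+1)^0·(+1)^1 = +1.
v=13: a=13^0·(≡1), b=13^1·(≡5) mod 13; (1|13)=+1, (5|13)=-1; (−1)^{0·1·6}·(+1)^1·(-1)^0 = +1.
v=5: a=5^0·(≡4), b=5^3·(≡3) mod 5; (4|5)=+1, (3|5)=-1; (−1)^{0·3·2}·(+1)^3·(-1)^0 = +1.
v=∞: -4991 < 0 and -65 < 0  ⇒  (a,b)_∞ = -1.
v=41: a=41^0·(≡11), b=41^2·(≡17) mod 41; (11|41)=-1, (17|41)=-1; (−1)^{0·2·20}·(-1)^2·(-1)^0 = +1.
v=3: a=3^0·(≡1), b=3^-8·(≡1) mod 3; (1|3)=+1, (1|3)=+1; (−1)^{0·-8·1}·(+1)^-8·(+1)^0 = +1.
v=23: a=23^1·(≡13), b=23^0·(≡16) mod 23; (13|23)=+1, (16|23)=+1; (−1)^{1·0·11}·(+1)^0·(+1)^1 = +1.
v=7: a=7^1·(≡1), b=7^0·(≡5) mod 7; (1|7)=+1, (5|7)=-1; (−1)^{1·0·3}·(+1)^0·(-1)^1 = -1.
v=17: a=17^0·(≡7), b=17^-2·(≡6) mod 17; (7|17)=-1, (6|17)=-1; (−1)^{0·-2·8}·(-1)^-2·(-1)^0 = +1.
v=2: v_2(a)=0, v_2(b)=-4; units ≡ 1, 7 (mod 8); ε·ε+αω+βω = 0·1+0·0+-4·0 ≡ 0  ⇒  (a,b)_2 = +1.
v=11: a=11^0·(≡3), b=11^2·(≡3) mod 11; (3|11)=+1, (3|11)=+1; (−1)^{0·2·5}·(+1)^2·(+1)^0 = +1.
|Ram(-4991, -65)| = 2, even; anisotropic at {7, ∞}.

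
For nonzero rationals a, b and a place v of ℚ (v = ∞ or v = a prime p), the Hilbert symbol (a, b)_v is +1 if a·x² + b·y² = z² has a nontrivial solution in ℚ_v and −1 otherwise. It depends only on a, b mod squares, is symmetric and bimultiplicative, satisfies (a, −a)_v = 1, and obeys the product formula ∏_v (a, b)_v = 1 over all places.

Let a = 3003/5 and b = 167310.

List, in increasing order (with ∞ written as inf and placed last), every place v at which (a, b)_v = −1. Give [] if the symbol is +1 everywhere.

Mod squares: a ≡ 15015, b ≡ 110. Check v ∈ {∞, 2, 3, 5, 7, 11, 13}.
v=5: a=5^-1·(≡3), b=5^1·(≡2) mod 5; (3|5)=-1, (2|5)=-1; (−1)^{-1·1·2}·(-1)^1·(-1)^-1 = +1.
v=13: a=13^1·(≡2), b=13^2·(≡2) mod 13; (2|13)=-1, (2|13)=-1; (−1)^{1·2·6}·(-1)^2·(-1)^1 = -1.
v=∞: 15015 > 0 and 110 > 0  ⇒  (a,b)_∞ = +1.
v=3: a=3^1·(≡1), b=3^2·(≡2) mod 3; (1|3)=+1, (2|3)=-1; (−1)^{1·2·1}·(+1)^2·(-1)^1 = -1.
v=11: a=11^1·(≡4), b=11^1·(≡8) mod 11; (4|11)=+1, (8|11)=-1; (−1)^{1·1·5}·(+1)^1·(-1)^1 = +1.
v=7: a=7^1·(≡6), b=7^0·(≡3) mod 7; (6|7)=-1, (3|7)=-1; (−1)^{1·0·3}·(-1)^0·(-1)^1 = -1.
v=2: v_2(a)=0, v_2(b)=1; units ≡ 7, 7 (mod 8); ε·ε+αω+βω = 1·1+0·0+1·0 ≡ 1  ⇒  (a,b)_2 = -1.
|Ram(15015, 110)| = 4, even; anisotropic at {2, 3, 7, 13}.

[2, 3, 7, 13]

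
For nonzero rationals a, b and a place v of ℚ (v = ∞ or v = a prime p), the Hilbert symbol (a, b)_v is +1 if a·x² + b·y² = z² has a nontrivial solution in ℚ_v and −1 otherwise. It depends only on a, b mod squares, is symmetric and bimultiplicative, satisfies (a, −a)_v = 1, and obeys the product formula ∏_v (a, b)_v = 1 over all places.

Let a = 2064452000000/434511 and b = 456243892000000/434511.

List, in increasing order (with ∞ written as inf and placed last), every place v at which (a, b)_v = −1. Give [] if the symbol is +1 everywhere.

[2, 7, 17, 29]

Mod squares: a ≡ 150423, b ≡ 196707. Check v ∈ {∞, 2, 3, 5, 7, 11, 13, 17, 19, 29, 37}.
v=2: v_2(a)=8, v_2(b)=8; units ≡ 7, 3 (mod 8); ε·ε+αω+βω = 1·1+8·1+8·0 ≡ 1  ⇒  (a,b)_2 = -1.
v=37: a=37^2·(≡31), b=37^2·(≡6) mod 37; (31|37)=-1, (6|37)=-1; (−1)^{2·2·18}·(-1)^2·(-1)^2 = +1.
v=19: a=19^-1·(≡8), b=19^-1·(≡1) mod 19; (8|19)=-1, (1|19)=+1; (−1)^{-1·-1·9}·(-1)^-1·(+1)^-1 = +1.
v=17: a=17^0·(≡11), b=17^1·(≡7) mod 17; (11|17)=-1, (7|17)=-1; (−1)^{0·1·8}·(-1)^1·(-1)^0 = -1.
v=13: a=13^1·(≡4), b=13^2·(≡3) mod 13; (4|13)=+1, (3|13)=+1; (−1)^{1·2·6}·(+1)^2·(+1)^1 = +1.
v=∞: 150423 > 0 and 196707 > 0  ⇒  (a,b)_∞ = +1.
v=7: a=7^-1·(≡3), b=7^-1·(≡5) mod 7; (3|7)=-1, (5|7)=-1; (−1)^{-1·-1·3}·(-1)^-1·(-1)^-1 = -1.
v=5: a=5^6·(≡3), b=5^6·(≡3) mod 5; (3|5)=-1, (3|5)=-1; (−1)^{6·6·2}·(-1)^6·(-1)^6 = +1.
v=3: a=3^-3·(≡2), b=3^-3·(≡1) mod 3; (2|3)=-1, (1|3)=+1; (−1)^{-3·-3·1}·(-1)^-3·(+1)^-3 = +1.
v=29: a=29^1·(≡5), b=29^1·(≡3) mod 29; (5|29)=+1, (3|29)=-1; (−1)^{1·1·14}·(+1)^1·(-1)^1 = -1.
v=11: a=11^-2·(≡1), b=11^-2·(≡1) mod 11; (1|11)=+1, (1|11)=+1; (−1)^{-2·-2·5}·(+1)^-2·(+1)^-2 = +1.
|Ram(150423, 196707)| = 4, even; anisotropic at {2, 7, 17, 29}.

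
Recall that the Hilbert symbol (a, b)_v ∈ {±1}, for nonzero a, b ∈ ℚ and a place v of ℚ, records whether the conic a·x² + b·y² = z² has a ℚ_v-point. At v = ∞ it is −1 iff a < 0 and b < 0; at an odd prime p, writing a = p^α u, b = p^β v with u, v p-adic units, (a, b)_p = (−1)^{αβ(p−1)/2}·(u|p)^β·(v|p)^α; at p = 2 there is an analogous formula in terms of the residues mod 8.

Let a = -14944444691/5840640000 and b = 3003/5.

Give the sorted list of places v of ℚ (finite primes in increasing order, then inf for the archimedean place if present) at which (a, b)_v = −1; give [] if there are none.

(a, b) ≡ (-66, 15015) mod (ℚ^×)²; places V = {2, 3, 5, 7, 11, 13, 29, 31, 41, ∞}.
(a,b)_2: α=-11, β=0; u≡7, v≡7 (mod 8); ε(u)ε(v)=1·1, αω(v)=-11·0, βω(u)=0·0; sum ≡ 1  ⇒  -1.
(a,b)_29: α=2, u≡21; β=0, v≡9 (mod 29); (21|29)=-1, (9|29)=+1; sign (−1)^0·-1^0·+1^2 = +1.
(a,b)_5: α=-4, u≡1; β=-1, v≡3 (mod 5); (1|5)=+1, (3|5)=-1; sign (−1)^0·+1^-1·-1^-4 = +1.
(a,b)_13: α=-2, u≡12; β=1, v≡2 (mod 13); (12|13)=+1, (2|13)=-1; sign (−1)^0·+1^1·-1^-2 = +1.
(a,b)_7: α=0, u≡1; β=1, v≡6 (mod 7); (1|7)=+1, (6|7)=-1; sign (−1)^0·+1^1·-1^0 = +1.
(a,b)_∞: sgn(-66)=−, sgn(15015)=+, so +1.
(a,b)_41: α=2, u≡4; β=0, v≡2 (mod 41); (4|41)=+1, (2|41)=+1; sign (−1)^0·+1^0·+1^2 = +1.
(a,b)_11: α=1, u≡5; β=1, v≡4 (mod 11); (5|11)=+1, (4|11)=+1; sign (−1)^1·+1^1·+1^1 = -1.
(a,b)_3: α=-3, u≡2; β=1, v≡1 (mod 3); (2|3)=-1, (1|3)=+1; sign (−1)^1·-1^1·+1^-3 = +1.
(a,b)_31: α=2, u≡30; β=0, v≡24 (mod 31); (30|31)=-1, (24|31)=-1; sign (−1)^0·-1^0·-1^2 = +1.
Ram(-66, 15015) = {2, 11}; no ℚ_2-point on the conic.

[2, 11]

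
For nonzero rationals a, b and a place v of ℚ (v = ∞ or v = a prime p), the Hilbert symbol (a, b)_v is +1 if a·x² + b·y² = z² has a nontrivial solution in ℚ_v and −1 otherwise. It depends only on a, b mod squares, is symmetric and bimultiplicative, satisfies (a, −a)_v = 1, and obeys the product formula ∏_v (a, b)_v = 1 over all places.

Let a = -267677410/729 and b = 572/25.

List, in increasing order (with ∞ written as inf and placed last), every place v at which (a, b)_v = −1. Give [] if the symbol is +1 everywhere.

(a, b) ≡ (-13090, 143) mod (ℚ^×)²; places V = {2, 3, 5, 7, 11, 13, 17, ∞}.
(a,b)_3: α=-6, u≡2; β=0, v≡2 (mod 3); (2|3)=-1, (2|3)=-1; sign (−1)^0·-1^0·-1^-6 = +1.
(a,b)_2: α=1, β=2; u≡7, v≡7 (mod 8); ε(u)ε(v)=1·1, αω(v)=1·0, βω(u)=2·0; sum ≡ 1  ⇒  -1.
(a,b)_7: α=1, u≡5; β=0, v≡3 (mod 7); (5|7)=-1, (3|7)=-1; sign (−1)^0·-1^0·-1^1 = -1.
(a,b)_11: α=3, u≡1; β=1, v≡10 (mod 11); (1|11)=+1, (10|11)=-1; sign (−1)^1·+1^1·-1^3 = +1.
(a,b)_5: α=1, u≡2; β=-2, v≡2 (mod 5); (2|5)=-1, (2|5)=-1; sign (−1)^0·-1^-2·-1^1 = -1.
(a,b)_17: α=1, u≡12; β=0, v≡12 (mod 17); (12|17)=-1, (12|17)=-1; sign (−1)^0·-1^0·-1^1 = -1.
(a,b)_∞: sgn(-13090)=−, sgn(143)=+, so +1.
(a,b)_13: α=2, u≡4; β=1, v≡8 (mod 13); (4|13)=+1, (8|13)=-1; sign (−1)^0·+1^1·-1^2 = +1.
|Ram(-13090, 143)| = 4, even; anisotropic at {2, 5, 7, 17}.

[2, 5, 7, 17]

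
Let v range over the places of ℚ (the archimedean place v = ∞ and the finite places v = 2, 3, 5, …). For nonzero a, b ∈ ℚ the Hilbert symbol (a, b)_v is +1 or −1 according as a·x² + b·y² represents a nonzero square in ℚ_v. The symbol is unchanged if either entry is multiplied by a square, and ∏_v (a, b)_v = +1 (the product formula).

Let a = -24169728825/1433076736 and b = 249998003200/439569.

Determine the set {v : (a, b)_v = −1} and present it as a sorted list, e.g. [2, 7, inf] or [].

(a, b) ≡ (-7337, 667) mod (ℚ^×)²; places V = {2, 3, 5, 7, 11, 13, 17, 23, 29, ∞}.
(a,b)_7: α=-2, u≡5; β=0, v≡2 (mod 7); (5|7)=-1, (2|7)=+1; sign (−1)^0·-1^0·+1^-2 = +1.
(a,b)_2: α=-10, β=10; u≡7, v≡3 (mod 8); ε(u)ε(v)=1·1, αω(v)=-10·1, βω(u)=10·0; sum ≡ 1  ⇒  -1.
(a,b)_3: α=2, u≡1; β=-2, v≡1 (mod 3); (1|3)=+1, (1|3)=+1; sign (−1)^0·+1^-2·+1^2 = +1.
(a,b)_17: α=0, u≡3; β=-2, v≡13 (mod 17); (3|17)=-1, (13|17)=+1; sign (−1)^0·-1^-2·+1^0 = +1.
(a,b)_5: α=2, u≡2; β=2, v≡2 (mod 5); (2|5)=-1, (2|5)=-1; sign (−1)^0·-1^2·-1^2 = +1.
(a,b)_11: α=5, u≡3; β=4, v≡6 (mod 11); (3|11)=+1, (6|11)=-1; sign (−1)^0·+1^4·-1^5 = -1.
(a,b)_29: α=1, u≡10; β=1, v≡4 (mod 29); (10|29)=-1, (4|29)=+1; sign (−1)^0·-1^1·+1^1 = -1.
(a,b)_23: α=1, u≡3; β=1, v≡2 (mod 23); (3|23)=+1, (2|23)=+1; sign (−1)^1·+1^1·+1^1 = -1.
(a,b)_13: α=-4, u≡2; β=-2, v≡10 (mod 13); (2|13)=-1, (10|13)=+1; sign (−1)^0·-1^-2·+1^-4 = +1.
(a,b)_∞: sgn(-7337)=−, sgn(667)=+, so +1.
Ram(-7337, 667) = {2, 11, 23, 29}; no ℚ_2-point on the conic.

[2, 11, 23, 29]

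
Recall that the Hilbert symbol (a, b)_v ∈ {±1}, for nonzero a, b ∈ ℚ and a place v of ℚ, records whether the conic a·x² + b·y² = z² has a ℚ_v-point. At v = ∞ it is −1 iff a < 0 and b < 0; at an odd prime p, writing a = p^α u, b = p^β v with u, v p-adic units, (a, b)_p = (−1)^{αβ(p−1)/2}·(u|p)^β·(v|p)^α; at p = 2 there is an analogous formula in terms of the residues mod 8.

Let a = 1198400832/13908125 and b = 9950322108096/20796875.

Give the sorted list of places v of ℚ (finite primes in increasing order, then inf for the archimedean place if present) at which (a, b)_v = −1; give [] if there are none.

(a, b) ≡ (33649, 209) mod (ℚ^×)²; places V = {2, 3, 5, 7, 11, 17, 19, 23, ∞}.
(a,b)_2: α=6, β=6; u≡1, v≡1 (mod 8); ε(u)ε(v)=0·0, αω(v)=6·0, βω(u)=6·0; sum ≡ 0  ⇒  +1.
(a,b)_∞: sgn(33649)=+, sgn(209)=+, so +1.
(a,b)_17: α=-2, u≡12; β=0, v≡7 (mod 17); (12|17)=-1, (7|17)=-1; sign (−1)^0·-1^0·-1^-2 = +1.
(a,b)_23: α=3, u≡5; β=4, v≡1 (mod 23); (5|23)=-1, (1|23)=+1; sign (−1)^0·-1^4·+1^3 = +1.
(a,b)_3: α=4, u≡1; β=4, v≡2 (mod 3); (1|3)=+1, (2|3)=-1; sign (−1)^0·+1^4·-1^4 = +1.
(a,b)_5: α=-4, u≡4; β=-6, v≡1 (mod 5); (4|5)=+1, (1|5)=+1; sign (−1)^0·+1^-6·+1^-4 = +1.
(a,b)_7: α=-1, u≡3; β=0, v≡6 (mod 7); (3|7)=-1, (6|7)=-1; sign (−1)^0·-1^0·-1^-1 = -1.
(a,b)_19: α=1, u≡5; β=3, v≡7 (mod 19); (5|19)=+1, (7|19)=+1; sign (−1)^1·+1^3·+1^1 = -1.
(a,b)_11: α=-1, u≡1; β=-3, v≡8 (mod 11); (1|11)=+1, (8|11)=-1; sign (−1)^1·+1^-3·-1^-1 = +1.
|Ram(33649, 209)| = 2, even; anisotropic at {7, 19}.

[7, 19]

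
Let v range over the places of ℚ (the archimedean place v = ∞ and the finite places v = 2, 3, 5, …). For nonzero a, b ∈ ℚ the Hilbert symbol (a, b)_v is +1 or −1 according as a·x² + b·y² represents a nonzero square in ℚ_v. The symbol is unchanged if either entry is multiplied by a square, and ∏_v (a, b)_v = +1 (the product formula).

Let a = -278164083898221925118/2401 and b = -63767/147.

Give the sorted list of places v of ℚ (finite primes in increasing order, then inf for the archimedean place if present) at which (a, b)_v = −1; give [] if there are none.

[2, 13, 17, inf]

Mod squares: a ≡ -4862, b ≡ -1581. Check v ∈ {∞, 2, 3, 7, 11, 13, 17, 31}.
v=∞: -4862 < 0 and -1581 < 0  ⇒  (a,b)_∞ = -1.
v=3: a=3^0·(≡1), b=3^-1·(≡1) mod 3; (1|3)=+1, (1|3)=+1; (−1)^{0·-1·1}·(+1)^-1·(+1)^0 = +1.
v=13: a=13^1·(≡9), b=13^0·(≡6) mod 13; (9|13)=+1, (6|13)=-1; (−1)^{1·0·6}·(+1)^0·(-1)^1 = -1.
v=7: a=7^-4·(≡6), b=7^-2·(≡1) mod 7; (6|7)=-1, (1|7)=+1; (−1)^{-4·-2·3}·(-1)^-2·(+1)^-4 = +1.
v=17: a=17^3·(≡3), b=17^1·(≡16) mod 17; (3|17)=-1, (16|17)=+1; (−1)^{3·1·8}·(-1)^1·(+1)^3 = -1.
v=2: v_2(a)=1, v_2(b)=0; units ≡ 1, 3 (mod 8); ε·ε+αω+βω = 0·1+1·1+0·0 ≡ 1  ⇒  (a,b)_2 = -1.
v=31: a=31^4·(≡28), b=31^1·(≡13) mod 31; (28|31)=+1, (13|31)=-1; (−1)^{4·1·15}·(+1)^1·(-1)^4 = +1.
v=11: a=11^9·(≡1), b=11^2·(≡3) mod 11; (1|11)=+1, (3|11)=+1; (−1)^{9·2·5}·(+1)^2·(+1)^9 = +1.
Ram(-4862, -1581) = {2, 13, 17, ∞}; no ℚ_2-point on the conic.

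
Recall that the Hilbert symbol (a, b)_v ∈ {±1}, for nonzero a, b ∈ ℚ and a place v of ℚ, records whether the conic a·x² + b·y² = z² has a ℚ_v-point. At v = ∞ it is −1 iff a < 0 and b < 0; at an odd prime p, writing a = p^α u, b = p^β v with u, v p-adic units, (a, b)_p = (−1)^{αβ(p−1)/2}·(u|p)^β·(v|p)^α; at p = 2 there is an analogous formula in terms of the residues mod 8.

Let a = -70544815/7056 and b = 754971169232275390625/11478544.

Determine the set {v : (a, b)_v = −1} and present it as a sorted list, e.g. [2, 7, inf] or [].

Mod squares: a ≡ -1615, b ≡ 2052665. Check v ∈ {∞, 2, 3, 5, 7, 11, 17, 19, 31, 41}.
v=∞: -1615 < 0 and 2052665 > 0  ⇒  (a,b)_∞ = +1.
v=31: a=31^0·(≡16), b=31^1·(≡3) mod 31; (16|31)=+1, (3|31)=-1; (−1)^{0·1·15}·(+1)^1·(-1)^0 = +1.
v=5: a=5^1·(≡2), b=5^11·(≡3) mod 5; (2|5)=-1, (3|5)=-1; (−1)^{1·11·2}·(-1)^11·(-1)^1 = +1.
v=11: a=11^2·(≡8), b=11^-4·(≡7) mod 11; (8|11)=-1, (7|11)=-1; (−1)^{2·-4·5}·(-1)^-4·(-1)^2 = +1.
v=17: a=17^1·(≡5), b=17^3·(≡11) mod 17; (5|17)=-1, (11|17)=-1; (−1)^{1·3·8}·(-1)^3·(-1)^1 = +1.
v=41: a=41^0·(≡18), b=41^1·(≡40) mod 41; (18|41)=+1, (40|41)=+1; (−1)^{0·1·20}·(+1)^1·(+1)^0 = +1.
v=19: a=19^3·(≡10), b=19^5·(≡9) mod 19; (10|19)=-1, (9|19)=+1; (−1)^{3·5·9}·(-1)^5·(+1)^3 = +1.
v=7: a=7^-2·(≡4), b=7^-2·(≡6) mod 7; (4|7)=+1, (6|7)=-1; (−1)^{-2·-2·3}·(+1)^-2·(-1)^-2 = +1.
v=2: v_2(a)=-4, v_2(b)=-4; units ≡ 1, 1 (mod 8); ε·ε+αω+βω = 0·0+-4·0+-4·0 ≡ 0  ⇒  (a,b)_2 = +1.
v=3: a=3^-2·(≡2), b=3^0·(≡2) mod 3; (2|3)=-1, (2|3)=-1; (−1)^{-2·0·1}·(-1)^0·(-1)^-2 = +1.
Ram(a, b) = ∅: the form -1615·x² + 2052665·y² − z² is isotropic over every ℚ_v, so by Hasse–Minkowski it is isotropic over ℚ.

[]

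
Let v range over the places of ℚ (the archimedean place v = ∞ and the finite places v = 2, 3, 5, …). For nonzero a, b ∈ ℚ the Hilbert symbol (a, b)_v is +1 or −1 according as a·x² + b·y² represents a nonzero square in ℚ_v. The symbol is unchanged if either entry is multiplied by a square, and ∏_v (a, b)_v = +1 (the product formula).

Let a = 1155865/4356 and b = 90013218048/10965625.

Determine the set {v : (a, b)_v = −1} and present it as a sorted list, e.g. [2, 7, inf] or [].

Mod squares: a ≡ 2185, b ≡ 63365. Check v ∈ {∞, 2, 3, 5, 11, 13, 19, 23, 29}.
v=2: v_2(a)=-2, v_2(b)=8; units ≡ 1, 5 (mod 8); ε·ε+αω+βω = 0·0+-2·1+8·0 ≡ 0  ⇒  (a,b)_2 = +1.
v=19: a=19^1·(≡7), b=19^1·(≡2) mod 19; (7|19)=+1, (2|19)=-1; (−1)^{1·1·9}·(+1)^1·(-1)^1 = +1.
v=11: a=11^-2·(≡6), b=11^-2·(≡4) mod 11; (6|11)=-1, (4|11)=+1; (−1)^{-2·-2·5}·(-1)^-2·(+1)^-2 = +1.
v=23: a=23^3·(≡8), b=23^3·(≡8) mod 23; (8|23)=+1, (8|23)=+1; (−1)^{3·3·11}·(+1)^3·(+1)^3 = -1.
v=13: a=13^0·(≡9), b=13^2·(≡1) mod 13; (9|13)=+1, (1|13)=+1; (−1)^{0·2·6}·(+1)^2·(+1)^0 = +1.
v=29: a=29^0·(≡2), b=29^-1·(≡26) mod 29; (2|29)=-1, (26|29)=-1; (−1)^{0·-1·14}·(-1)^-1·(-1)^0 = -1.
v=3: a=3^-2·(≡1), b=3^2·(≡2) mod 3; (1|3)=+1, (2|3)=-1; (−1)^{-2·2·1}·(+1)^2·(-1)^-2 = +1.
v=∞: 2185 > 0 and 63365 > 0  ⇒  (a,b)_∞ = +1.
v=5: a=5^1·(≡3), b=5^-5·(≡2) mod 5; (3|5)=-1, (2|5)=-1; (−1)^{1·-5·2}·(-1)^-5·(-1)^1 = +1.
|Ram(2185, 63365)| = 2, even; anisotropic at {23, 29}.

[23, 29]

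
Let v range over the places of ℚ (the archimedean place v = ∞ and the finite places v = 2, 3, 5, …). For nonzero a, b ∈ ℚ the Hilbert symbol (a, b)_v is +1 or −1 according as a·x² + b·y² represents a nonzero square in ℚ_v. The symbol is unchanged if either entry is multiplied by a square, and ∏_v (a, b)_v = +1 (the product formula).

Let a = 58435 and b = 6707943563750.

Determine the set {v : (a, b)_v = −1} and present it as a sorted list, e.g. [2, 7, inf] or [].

[5, 19, 29, 31]

(a, b) ≡ (58435, 375782) mod (ℚ^×)²; places V = {2, 5, 11, 13, 19, 29, 31, ∞}.
(a,b)_5: α=1, u≡2; β=4, v≡2 (mod 5); (2|5)=-1, (2|5)=-1; sign (−1)^0·-1^4·-1^1 = -1.
(a,b)_11: α=0, u≡3; β=1, v≡7 (mod 11); (3|11)=+1, (7|11)=-1; sign (−1)^0·+1^1·-1^0 = +1.
(a,b)_29: α=1, u≡14; β=1, v≡1 (mod 29); (14|29)=-1, (1|29)=+1; sign (−1)^0·-1^1·+1^1 = -1.
(a,b)_19: α=0, u≡10; β=1, v≡8 (mod 19); (10|19)=-1, (8|19)=-1; sign (−1)^0·-1^1·-1^0 = -1.
(a,b)_2: α=0, β=1; u≡3, v≡3 (mod 8); ε(u)ε(v)=1·1, αω(v)=0·1, βω(u)=1·1; sum ≡ 0  ⇒  +1.
(a,b)_31: α=1, u≡25; β=1, v≡19 (mod 31); (25|31)=+1, (19|31)=+1; sign (−1)^1·+1^1·+1^1 = -1.
(a,b)_∞: sgn(58435)=+, sgn(375782)=+, so +1.
(a,b)_13: α=1, u≡10; β=4, v≡4 (mod 13); (10|13)=+1, (4|13)=+1; sign (−1)^0·+1^4·+1^1 = +1.
|Ram(58435, 375782)| = 4, even; anisotropic at {5, 19, 29, 31}.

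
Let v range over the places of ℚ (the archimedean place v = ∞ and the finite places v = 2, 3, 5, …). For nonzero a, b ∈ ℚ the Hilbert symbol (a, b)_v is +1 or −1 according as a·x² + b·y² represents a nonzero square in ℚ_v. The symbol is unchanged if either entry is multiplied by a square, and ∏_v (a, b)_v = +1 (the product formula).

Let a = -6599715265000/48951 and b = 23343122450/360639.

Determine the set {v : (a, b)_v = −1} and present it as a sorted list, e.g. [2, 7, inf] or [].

(a, b) ≡ (-603174, 222) mod (ℚ^×)²; places V = {2, 3, 5, 7, 11, 13, 17, 19, 31, 37, 41, ∞}.
(a,b)_5: α=4, u≡1; β=2, v≡2 (mod 5); (1|5)=+1, (2|5)=-1; sign (−1)^0·+1^2·-1^4 = +1.
(a,b)_13: α=1, u≡10; β=0, v≡4 (mod 13); (10|13)=+1, (4|13)=+1; sign (−1)^0·+1^0·+1^1 = +1.
(a,b)_11: α=1, u≡4; β=0, v≡8 (mod 11); (4|11)=+1, (8|11)=-1; sign (−1)^0·+1^0·-1^1 = -1.
(a,b)_31: α=0, u≡24; β=2, v≡25 (mod 31); (24|31)=-1, (25|31)=+1; sign (−1)^0·-1^2·+1^0 = +1.
(a,b)_7: α=-2, u≡2; β=0, v≡3 (mod 7); (2|7)=+1, (3|7)=-1; sign (−1)^0·+1^0·-1^-2 = +1.
(a,b)_41: α=2, u≡40; β=2, v≡26 (mod 41); (40|41)=+1, (26|41)=-1; sign (−1)^0·+1^2·-1^2 = +1.
(a,b)_19: α=1, u≡14; β=-2, v≡14 (mod 19); (14|19)=-1, (14|19)=-1; sign (−1)^0·-1^-2·-1^1 = -1.
(a,b)_17: α=2, u≡7; β=2, v≡1 (mod 17); (7|17)=-1, (1|17)=+1; sign (−1)^0·-1^2·+1^2 = +1.
(a,b)_2: α=3, β=1; u≡5, v≡7 (mod 8); ε(u)ε(v)=0·1, αω(v)=3·0, βω(u)=1·1; sum ≡ 1  ⇒  -1.
(a,b)_37: α=-1, u≡24; β=-1, v≡17 (mod 37); (24|37)=-1, (17|37)=-1; sign (−1)^0·-1^-1·-1^-1 = +1.
(a,b)_3: α=-3, u≡2; β=-3, v≡2 (mod 3); (2|3)=-1, (2|3)=-1; sign (−1)^1·-1^-3·-1^-3 = -1.
(a,b)_∞: sgn(-603174)=−, sgn(222)=+, so +1.
(-603174, 222 / ℚ) ramifies at {2, 3, 11, 19}: a division algebra.

[2, 3, 11, 19]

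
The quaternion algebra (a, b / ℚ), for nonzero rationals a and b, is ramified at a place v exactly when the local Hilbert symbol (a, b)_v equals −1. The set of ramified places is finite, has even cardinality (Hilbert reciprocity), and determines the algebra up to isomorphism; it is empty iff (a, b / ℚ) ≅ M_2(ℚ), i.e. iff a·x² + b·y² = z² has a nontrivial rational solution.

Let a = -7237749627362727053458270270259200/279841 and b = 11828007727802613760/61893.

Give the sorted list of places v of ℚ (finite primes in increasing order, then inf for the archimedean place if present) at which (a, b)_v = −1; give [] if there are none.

[2, 5, 7, 13, 41, 43]

(a, b) ≡ (-7462, 1540045) mod (ℚ^×)²; places V = {2, 3, 5, 7, 13, 17, 19, 23, 29, 41, 43, ∞}.
(a,b)_41: α=3, u≡9; β=2, v≡29 (mod 41); (9|41)=+1, (29|41)=-1; sign (−1)^0·+1^2·-1^3 = -1.
(a,b)_29: α=2, u≡28; β=1, v≡5 (mod 29); (28|29)=+1, (5|29)=+1; sign (−1)^0·+1^1·+1^2 = +1.
(a,b)_7: α=3, u≡6; β=2, v≡5 (mod 7); (6|7)=-1, (5|7)=-1; sign (−1)^0·-1^2·-1^3 = -1.
(a,b)_5: α=2, u≡2; β=1, v≡4 (mod 5); (2|5)=-1, (4|5)=+1; sign (−1)^0·-1^1·+1^2 = -1.
(a,b)_2: α=35, β=22; u≡5, v≡5 (mod 8); ε(u)ε(v)=0·0, αω(v)=35·1, βω(u)=22·1; sum ≡ 1  ⇒  -1.
(a,b)_19: α=2, u≡17; β=1, v≡16 (mod 19); (17|19)=+1, (16|19)=+1; sign (−1)^0·+1^1·+1^2 = +1.
(a,b)_3: α=0, u≡2; β=-2, v≡1 (mod 3); (2|3)=-1, (1|3)=+1; sign (−1)^0·-1^-2·+1^0 = +1.
(a,b)_17: α=2, u≡16; β=2, v≡2 (mod 17); (16|17)=+1, (2|17)=+1; sign (−1)^0·+1^2·+1^2 = +1.
(a,b)_13: α=3, u≡5; β=-1, v≡12 (mod 13); (5|13)=-1, (12|13)=+1; sign (−1)^0·-1^-1·+1^3 = -1.
(a,b)_23: α=-4, u≡1; β=-2, v≡10 (mod 23); (1|23)=+1, (10|23)=-1; sign (−1)^0·+1^-2·-1^-4 = +1.
(a,b)_∞: sgn(-7462)=−, sgn(1540045)=+, so +1.
(a,b)_43: α=2, u≡34; β=1, v≡22 (mod 43); (34|43)=-1, (22|43)=-1; sign (−1)^0·-1^1·-1^2 = -1.
Ram(-7462, 1540045) = {2, 5, 7, 13, 41, 43}; no ℚ_2-point on the conic.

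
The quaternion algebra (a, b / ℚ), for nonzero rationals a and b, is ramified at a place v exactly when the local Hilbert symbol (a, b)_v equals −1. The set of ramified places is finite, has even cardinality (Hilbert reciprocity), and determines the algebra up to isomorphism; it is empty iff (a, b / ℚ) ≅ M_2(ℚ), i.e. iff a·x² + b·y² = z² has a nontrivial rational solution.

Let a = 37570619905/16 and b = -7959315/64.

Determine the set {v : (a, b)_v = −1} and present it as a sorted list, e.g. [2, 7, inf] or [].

[5, 17]

Mod squares: a ≡ 1105, b ≡ -3315. Check v ∈ {∞, 2, 3, 5, 7, 13, 17}.
v=5: a=5^1·(≡1), b=5^1·(≡3) mod 5; (1|5)=+1, (3|5)=-1; (−1)^{1·1·2}·(+1)^1·(-1)^1 = -1.
v=17: a=17^3·(≡10), b=17^1·(≡8) mod 17; (10|17)=-1, (8|17)=+1; (−1)^{3·1·8}·(-1)^1·(+1)^3 = -1.
v=13: a=13^1·(≡6), b=13^1·(≡7) mod 13; (6|13)=-1, (7|13)=-1; (−1)^{1·1·6}·(-1)^1·(-1)^1 = +1.
v=7: a=7^6·(≡6), b=7^4·(≡3) mod 7; (6|7)=-1, (3|7)=-1; (−1)^{6·4·3}·(-1)^4·(-1)^6 = +1.
v=2: v_2(a)=-4, v_2(b)=-6; units ≡ 1, 5 (mod 8); ε·ε+αω+βω = 0·0+-4·1+-6·0 ≡ 0  ⇒  (a,b)_2 = +1.
v=∞: 1105 > 0 and -3315 < 0  ⇒  (a,b)_∞ = +1.
v=3: a=3^0·(≡1), b=3^1·(≡2) mod 3; (1|3)=+1, (2|3)=-1; (−1)^{0·1·1}·(+1)^1·(-1)^0 = +1.
Ram(1105, -3315) = {5, 17}; no ℚ_5-point on the conic.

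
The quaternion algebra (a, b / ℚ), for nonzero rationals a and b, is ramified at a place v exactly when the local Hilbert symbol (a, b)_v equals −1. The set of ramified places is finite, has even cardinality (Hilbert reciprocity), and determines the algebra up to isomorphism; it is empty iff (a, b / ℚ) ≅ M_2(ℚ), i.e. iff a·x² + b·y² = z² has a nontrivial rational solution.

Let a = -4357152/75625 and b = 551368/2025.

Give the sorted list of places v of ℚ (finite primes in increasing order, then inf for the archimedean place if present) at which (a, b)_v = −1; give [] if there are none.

Mod squares: a ≡ -2, b ≡ 82. Check v ∈ {∞, 2, 3, 5, 11, 41}.
v=41: a=41^2·(≡23), b=41^3·(≡21) mod 41; (23|41)=+1, (21|41)=+1; (−1)^{2·3·20}·(+1)^3·(+1)^2 = +1.
v=∞: -2 < 0 and 82 > 0  ⇒  (a,b)_∞ = +1.
v=2: v_2(a)=5, v_2(b)=3; units ≡ 7, 1 (mod 8); ε·ε+αω+βω = 1·0+5·0+3·0 ≡ 0  ⇒  (a,b)_2 = +1.
v=3: a=3^4·(≡1), b=3^-4·(≡1) mod 3; (1|3)=+1, (1|3)=+1; (−1)^{4·-4·1}·(+1)^-4·(+1)^4 = +1.
v=5: a=5^-4·(≡3), b=5^-2·(≡3) mod 5; (3|5)=-1, (3|5)=-1; (−1)^{-4·-2·2}·(-1)^-2·(-1)^-4 = +1.
v=11: a=11^-2·(≡4), b=11^0·(≡4) mod 11; (4|11)=+1, (4|11)=+1; (−1)^{-2·0·5}·(+1)^0·(+1)^-2 = +1.
Ram(a, b) = ∅: the form -2·x² + 82·y² − z² is isotropic over every ℚ_v, so by Hasse–Minkowski it is isotropic over ℚ.

[]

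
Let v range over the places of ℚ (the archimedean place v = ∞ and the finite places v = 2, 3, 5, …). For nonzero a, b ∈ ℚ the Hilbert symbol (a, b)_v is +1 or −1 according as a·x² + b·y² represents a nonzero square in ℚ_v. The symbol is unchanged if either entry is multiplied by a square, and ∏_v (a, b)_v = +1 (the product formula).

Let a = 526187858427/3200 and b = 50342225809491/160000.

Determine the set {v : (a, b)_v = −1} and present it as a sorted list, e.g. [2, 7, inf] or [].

[3, 11]

(a, b) ≡ (6, 11) mod (ℚ^×)²; places V = {2, 3, 5, 7, 11, 37, ∞}.
(a,b)_5: α=-2, u≡4; β=-4, v≡1 (mod 5); (4|5)=+1, (1|5)=+1; sign (−1)^0·+1^-4·+1^-2 = +1.
(a,b)_7: α=6, u≡6; β=8, v≡2 (mod 7); (6|7)=-1, (2|7)=+1; sign (−1)^0·-1^8·+1^6 = +1.
(a,b)_37: α=2, u≡20; β=0, v≡21 (mod 37); (20|37)=-1, (21|37)=+1; sign (−1)^0·-1^0·+1^2 = +1.
(a,b)_∞: sgn(6)=+, sgn(11)=+, so +1.
(a,b)_2: α=-7, β=-8; u≡3, v≡3 (mod 8); ε(u)ε(v)=1·1, αω(v)=-7·1, βω(u)=-8·1; sum ≡ 0  ⇒  +1.
(a,b)_3: α=3, u≡2; β=8, v≡2 (mod 3); (2|3)=-1, (2|3)=-1; sign (−1)^0·-1^8·-1^3 = -1.
(a,b)_11: α=2, u≡10; β=3, v≡9 (mod 11); (10|11)=-1, (9|11)=+1; sign (−1)^0·-1^3·+1^2 = -1.
|Ram(6, 11)| = 2, even; anisotropic at {3, 11}.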